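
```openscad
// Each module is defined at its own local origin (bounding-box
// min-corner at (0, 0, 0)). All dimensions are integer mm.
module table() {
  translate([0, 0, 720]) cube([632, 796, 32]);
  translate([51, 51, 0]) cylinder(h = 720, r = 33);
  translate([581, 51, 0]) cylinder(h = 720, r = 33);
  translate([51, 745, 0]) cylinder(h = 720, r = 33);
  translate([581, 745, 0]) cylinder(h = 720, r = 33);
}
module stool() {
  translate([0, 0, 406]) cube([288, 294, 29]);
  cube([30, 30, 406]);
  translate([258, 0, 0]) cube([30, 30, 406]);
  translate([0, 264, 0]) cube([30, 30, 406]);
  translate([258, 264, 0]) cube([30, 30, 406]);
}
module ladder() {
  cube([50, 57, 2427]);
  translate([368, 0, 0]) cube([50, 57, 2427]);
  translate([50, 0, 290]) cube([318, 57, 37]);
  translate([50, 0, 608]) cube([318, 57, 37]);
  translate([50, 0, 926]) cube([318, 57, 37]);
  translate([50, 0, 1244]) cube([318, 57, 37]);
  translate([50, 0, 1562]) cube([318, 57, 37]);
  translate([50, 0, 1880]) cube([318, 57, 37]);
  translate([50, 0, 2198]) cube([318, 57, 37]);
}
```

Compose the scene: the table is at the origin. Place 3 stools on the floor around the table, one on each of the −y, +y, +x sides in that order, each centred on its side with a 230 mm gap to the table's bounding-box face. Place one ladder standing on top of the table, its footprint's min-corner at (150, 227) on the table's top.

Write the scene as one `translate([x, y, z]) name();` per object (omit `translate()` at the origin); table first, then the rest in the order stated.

table();
translate([172, -524, 0]) stool();
translate([172, 1026, 0]) stool();
translate([862, 251, 0]) stool();
translate([150, 227, 752]) ladder();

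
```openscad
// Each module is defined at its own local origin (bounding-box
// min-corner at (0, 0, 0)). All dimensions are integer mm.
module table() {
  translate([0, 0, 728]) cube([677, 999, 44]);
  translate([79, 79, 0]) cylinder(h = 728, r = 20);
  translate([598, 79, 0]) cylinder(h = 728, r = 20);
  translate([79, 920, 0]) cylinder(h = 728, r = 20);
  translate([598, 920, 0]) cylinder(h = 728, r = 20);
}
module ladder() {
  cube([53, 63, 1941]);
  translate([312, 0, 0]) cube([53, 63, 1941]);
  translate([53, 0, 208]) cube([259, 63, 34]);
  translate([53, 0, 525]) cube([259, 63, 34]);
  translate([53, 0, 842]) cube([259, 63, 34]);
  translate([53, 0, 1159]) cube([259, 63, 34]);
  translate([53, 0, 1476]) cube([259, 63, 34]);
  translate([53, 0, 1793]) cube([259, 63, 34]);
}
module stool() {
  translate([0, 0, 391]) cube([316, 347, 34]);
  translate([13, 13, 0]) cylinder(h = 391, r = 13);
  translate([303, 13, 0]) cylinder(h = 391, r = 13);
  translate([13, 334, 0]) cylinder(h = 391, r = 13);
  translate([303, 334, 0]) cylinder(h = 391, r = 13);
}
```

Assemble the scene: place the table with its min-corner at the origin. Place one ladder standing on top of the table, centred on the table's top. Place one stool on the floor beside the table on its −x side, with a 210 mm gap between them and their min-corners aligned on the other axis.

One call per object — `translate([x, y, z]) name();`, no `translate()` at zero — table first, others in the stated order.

table();
translate([156, 468, 772]) ladder();
translate([-526, 0, 0]) stool();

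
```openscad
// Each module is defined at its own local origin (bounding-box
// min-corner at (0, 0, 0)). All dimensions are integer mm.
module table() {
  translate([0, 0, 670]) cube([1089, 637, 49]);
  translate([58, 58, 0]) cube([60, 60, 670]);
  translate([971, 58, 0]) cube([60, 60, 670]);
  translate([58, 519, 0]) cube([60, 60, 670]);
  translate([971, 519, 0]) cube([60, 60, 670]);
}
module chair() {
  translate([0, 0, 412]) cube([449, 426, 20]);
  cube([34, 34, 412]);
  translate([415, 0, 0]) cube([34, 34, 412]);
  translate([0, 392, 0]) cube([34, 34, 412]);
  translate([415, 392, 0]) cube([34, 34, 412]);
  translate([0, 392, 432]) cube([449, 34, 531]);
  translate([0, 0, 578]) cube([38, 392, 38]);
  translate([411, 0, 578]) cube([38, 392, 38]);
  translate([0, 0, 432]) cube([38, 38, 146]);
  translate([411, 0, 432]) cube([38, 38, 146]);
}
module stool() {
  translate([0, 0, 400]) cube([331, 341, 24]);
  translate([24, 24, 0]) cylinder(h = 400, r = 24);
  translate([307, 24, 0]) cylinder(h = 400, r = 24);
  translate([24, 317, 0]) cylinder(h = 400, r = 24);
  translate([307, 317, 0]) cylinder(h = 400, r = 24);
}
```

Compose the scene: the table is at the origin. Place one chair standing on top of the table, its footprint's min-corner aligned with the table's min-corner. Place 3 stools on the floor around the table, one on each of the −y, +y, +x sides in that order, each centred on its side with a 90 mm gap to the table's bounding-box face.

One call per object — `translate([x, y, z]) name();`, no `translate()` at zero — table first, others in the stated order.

table();
translate([0, 0, 719]) chair();
translate([379, -431, 0]) stool();
translate([379, 727, 0]) stool();
translate([1179, 148, 0]) stool();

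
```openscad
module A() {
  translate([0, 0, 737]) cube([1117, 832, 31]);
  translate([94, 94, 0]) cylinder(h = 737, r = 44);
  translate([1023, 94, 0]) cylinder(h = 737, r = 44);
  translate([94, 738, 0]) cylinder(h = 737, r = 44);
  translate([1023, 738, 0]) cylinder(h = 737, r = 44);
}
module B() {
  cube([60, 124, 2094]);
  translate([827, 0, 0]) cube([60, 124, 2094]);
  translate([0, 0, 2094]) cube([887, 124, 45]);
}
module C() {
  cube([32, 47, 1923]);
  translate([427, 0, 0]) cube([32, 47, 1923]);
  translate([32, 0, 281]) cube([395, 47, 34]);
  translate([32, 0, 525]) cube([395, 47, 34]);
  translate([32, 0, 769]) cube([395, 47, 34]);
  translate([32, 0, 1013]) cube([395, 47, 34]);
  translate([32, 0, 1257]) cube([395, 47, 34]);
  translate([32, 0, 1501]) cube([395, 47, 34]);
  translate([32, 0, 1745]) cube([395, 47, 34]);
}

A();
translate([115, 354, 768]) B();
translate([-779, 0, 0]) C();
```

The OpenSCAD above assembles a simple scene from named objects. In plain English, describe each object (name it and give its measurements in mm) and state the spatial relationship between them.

A is a table with a 1117×832 mm rectangular top, 31 mm thick, top surface at z = 768 mm, supported by four round legs of 88 mm diameter, each leg's bounding box inset 50 mm from the nearest pair of top edges, running from the floor.

B is a rectangular door frame: two vertical jambs of 60×124 mm section, 2094 mm tall, with a clear opening 767 mm wide between their inner faces. A header 45 mm tall and 124 mm deep lies on top of the jambs and spans the full outside width.

C is a wooden ladder with two side rails of 32×47 mm section and 1923 mm height, set 459 mm apart overall. Between them run 7 rectangular rungs (47 mm deep, 34 mm thick), front faces flush with the rails' −y face. The bottom of the first rung is 281 mm above the floor and each subsequent rung is 244 mm higher than the one below.

The door frame is on top of the table, centred. The ladder is on the floor beside the table on its −x side.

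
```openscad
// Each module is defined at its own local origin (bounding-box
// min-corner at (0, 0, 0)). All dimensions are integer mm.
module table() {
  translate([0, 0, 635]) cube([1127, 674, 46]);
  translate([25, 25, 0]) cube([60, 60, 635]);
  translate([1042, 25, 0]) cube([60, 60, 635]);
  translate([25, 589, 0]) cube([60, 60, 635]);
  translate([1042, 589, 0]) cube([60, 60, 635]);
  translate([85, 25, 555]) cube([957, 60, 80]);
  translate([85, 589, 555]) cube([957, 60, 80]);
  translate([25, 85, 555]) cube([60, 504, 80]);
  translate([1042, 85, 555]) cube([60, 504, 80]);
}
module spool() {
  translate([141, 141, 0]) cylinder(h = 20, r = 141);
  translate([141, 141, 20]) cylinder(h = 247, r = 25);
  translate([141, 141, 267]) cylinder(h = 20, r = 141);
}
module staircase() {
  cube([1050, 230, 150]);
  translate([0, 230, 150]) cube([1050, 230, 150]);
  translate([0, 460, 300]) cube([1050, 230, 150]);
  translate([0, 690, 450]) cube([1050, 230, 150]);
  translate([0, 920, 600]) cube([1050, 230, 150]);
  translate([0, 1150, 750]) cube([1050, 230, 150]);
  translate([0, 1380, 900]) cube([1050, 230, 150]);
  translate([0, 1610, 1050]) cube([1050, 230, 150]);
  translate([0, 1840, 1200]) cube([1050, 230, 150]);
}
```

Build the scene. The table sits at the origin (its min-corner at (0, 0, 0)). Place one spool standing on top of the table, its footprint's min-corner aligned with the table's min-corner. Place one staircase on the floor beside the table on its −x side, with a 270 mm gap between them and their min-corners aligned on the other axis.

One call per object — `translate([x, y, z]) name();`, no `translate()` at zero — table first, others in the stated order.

table();
translate([0, 0, 681]) spool();
translate([-1320, 0, 0]) staircase();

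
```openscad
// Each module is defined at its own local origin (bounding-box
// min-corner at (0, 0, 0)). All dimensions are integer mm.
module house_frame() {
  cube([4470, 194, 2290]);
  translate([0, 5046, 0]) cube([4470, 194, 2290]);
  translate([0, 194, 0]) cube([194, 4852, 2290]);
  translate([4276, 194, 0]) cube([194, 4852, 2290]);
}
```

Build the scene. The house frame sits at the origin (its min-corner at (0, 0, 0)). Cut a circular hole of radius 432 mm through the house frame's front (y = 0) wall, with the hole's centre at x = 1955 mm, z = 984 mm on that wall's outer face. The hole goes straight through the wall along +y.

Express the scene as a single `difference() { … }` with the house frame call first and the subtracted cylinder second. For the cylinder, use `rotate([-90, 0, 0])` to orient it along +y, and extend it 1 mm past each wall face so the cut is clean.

difference() {
  house_frame();
  translate([1955, -1, 984]) rotate([-90, 0, 0]) cylinder(h = 196, r = 432);
}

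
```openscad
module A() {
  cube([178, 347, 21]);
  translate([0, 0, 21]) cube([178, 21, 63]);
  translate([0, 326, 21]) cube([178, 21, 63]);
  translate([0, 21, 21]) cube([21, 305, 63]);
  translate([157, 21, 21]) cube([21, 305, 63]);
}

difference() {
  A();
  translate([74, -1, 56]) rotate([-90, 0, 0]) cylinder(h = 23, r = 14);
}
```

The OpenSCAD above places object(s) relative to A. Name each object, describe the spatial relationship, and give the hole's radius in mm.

A is an open box. The open box has a circular hole through its front wall. The hole's radius is 14 mm.

The subtracted cylinder has r = 14 mm.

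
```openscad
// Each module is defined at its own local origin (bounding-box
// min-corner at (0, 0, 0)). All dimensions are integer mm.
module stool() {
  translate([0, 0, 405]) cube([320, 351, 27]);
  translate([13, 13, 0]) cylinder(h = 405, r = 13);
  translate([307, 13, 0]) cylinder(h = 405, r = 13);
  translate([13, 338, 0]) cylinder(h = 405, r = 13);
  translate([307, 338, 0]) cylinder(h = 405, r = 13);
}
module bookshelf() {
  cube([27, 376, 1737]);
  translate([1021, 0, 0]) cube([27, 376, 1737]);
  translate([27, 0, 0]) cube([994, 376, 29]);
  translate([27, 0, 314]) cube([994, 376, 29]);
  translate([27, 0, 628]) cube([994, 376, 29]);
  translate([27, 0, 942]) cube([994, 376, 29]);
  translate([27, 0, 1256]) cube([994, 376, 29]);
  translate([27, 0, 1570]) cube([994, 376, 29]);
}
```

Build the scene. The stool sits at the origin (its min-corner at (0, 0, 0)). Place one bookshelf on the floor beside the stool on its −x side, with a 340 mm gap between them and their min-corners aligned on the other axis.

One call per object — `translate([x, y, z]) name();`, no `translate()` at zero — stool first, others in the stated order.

stool();
translate([-1388, 0, 0]) bookshelf();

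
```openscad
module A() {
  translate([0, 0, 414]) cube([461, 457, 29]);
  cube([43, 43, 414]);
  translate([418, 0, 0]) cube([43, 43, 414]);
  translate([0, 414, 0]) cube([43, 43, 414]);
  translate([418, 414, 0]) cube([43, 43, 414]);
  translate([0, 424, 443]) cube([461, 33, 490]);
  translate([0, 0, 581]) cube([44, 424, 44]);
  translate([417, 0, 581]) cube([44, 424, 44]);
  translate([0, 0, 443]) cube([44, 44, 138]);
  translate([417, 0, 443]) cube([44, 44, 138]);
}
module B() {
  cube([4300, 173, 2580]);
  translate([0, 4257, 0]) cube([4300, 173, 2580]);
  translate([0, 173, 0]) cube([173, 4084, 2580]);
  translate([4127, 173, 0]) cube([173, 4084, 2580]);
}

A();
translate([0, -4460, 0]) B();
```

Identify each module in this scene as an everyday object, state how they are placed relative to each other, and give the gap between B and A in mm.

The house frame's nearest face is 30 mm from the chair's −y face.

A is a chair. B is a house frame. The house frame is on the floor beside the chair on its −y side. The gap between the house frame and the chair is 30 mm.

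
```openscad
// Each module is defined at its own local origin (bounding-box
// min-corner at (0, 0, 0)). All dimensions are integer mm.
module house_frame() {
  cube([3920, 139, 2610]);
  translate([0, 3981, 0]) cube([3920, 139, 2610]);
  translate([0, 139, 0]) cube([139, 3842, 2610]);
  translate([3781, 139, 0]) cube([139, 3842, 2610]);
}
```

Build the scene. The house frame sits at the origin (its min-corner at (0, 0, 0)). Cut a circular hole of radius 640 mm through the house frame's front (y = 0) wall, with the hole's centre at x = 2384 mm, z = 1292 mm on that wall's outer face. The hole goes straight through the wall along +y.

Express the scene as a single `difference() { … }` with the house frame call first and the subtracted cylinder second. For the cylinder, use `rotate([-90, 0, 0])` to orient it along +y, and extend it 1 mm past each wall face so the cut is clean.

difference() {
  house_frame();
  translate([2384, -1, 1292]) rotate([-90, 0, 0]) cylinder(h = 141, r = 640);
}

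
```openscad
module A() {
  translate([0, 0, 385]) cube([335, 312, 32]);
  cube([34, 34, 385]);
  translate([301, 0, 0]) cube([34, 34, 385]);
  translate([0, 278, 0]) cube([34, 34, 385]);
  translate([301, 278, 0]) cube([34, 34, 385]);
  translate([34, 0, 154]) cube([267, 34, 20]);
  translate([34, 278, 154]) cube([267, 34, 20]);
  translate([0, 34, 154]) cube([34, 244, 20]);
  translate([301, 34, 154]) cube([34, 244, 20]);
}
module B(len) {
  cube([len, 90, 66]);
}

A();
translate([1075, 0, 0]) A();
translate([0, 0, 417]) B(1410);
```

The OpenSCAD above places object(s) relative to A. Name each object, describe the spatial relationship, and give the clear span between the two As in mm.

Second stool starts at x = 1075; first ends at x = 335; clear span = 1075 − 335 = 740 mm.

A is a stool. B is a beam. A beam spans the tops of two stools. The clear span between the two stools is 740 mm.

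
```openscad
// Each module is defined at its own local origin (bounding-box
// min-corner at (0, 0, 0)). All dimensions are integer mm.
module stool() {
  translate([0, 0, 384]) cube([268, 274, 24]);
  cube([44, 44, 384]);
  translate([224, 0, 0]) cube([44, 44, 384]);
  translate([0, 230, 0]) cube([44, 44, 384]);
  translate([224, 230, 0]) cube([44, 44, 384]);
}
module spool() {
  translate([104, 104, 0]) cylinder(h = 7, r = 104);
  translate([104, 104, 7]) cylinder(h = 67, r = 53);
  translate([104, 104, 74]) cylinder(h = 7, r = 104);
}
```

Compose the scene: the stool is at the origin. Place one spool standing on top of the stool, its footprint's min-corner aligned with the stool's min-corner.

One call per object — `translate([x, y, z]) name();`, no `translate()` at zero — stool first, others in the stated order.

stool();
translate([0, 0, 408]) spool();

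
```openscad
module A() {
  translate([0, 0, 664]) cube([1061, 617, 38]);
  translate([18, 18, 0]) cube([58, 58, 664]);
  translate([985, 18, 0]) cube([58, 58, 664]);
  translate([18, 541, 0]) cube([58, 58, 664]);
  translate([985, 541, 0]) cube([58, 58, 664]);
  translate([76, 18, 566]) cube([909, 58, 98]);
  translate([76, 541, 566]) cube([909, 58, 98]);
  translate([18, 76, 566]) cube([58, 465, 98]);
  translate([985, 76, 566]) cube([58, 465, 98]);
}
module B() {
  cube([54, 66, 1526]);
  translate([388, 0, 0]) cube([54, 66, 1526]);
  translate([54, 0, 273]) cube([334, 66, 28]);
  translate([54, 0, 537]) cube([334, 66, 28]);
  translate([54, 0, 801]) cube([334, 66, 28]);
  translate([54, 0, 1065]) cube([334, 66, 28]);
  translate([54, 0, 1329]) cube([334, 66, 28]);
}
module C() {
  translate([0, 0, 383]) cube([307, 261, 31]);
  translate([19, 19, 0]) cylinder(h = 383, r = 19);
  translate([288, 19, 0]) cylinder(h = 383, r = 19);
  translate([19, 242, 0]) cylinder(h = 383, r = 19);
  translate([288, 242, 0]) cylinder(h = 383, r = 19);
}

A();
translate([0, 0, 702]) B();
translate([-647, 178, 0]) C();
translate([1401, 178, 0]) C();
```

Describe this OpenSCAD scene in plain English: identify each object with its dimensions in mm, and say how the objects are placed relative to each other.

A is a table: top 1061 mm (x) × 617 mm (y), 38 mm thick, upper face at z = 702 mm, on four 58×58 mm square legs, each inset 18 mm from the nearest pair of top edges, running from z = 0 to the bottom of the top. Four apron rails, 58 mm thick and 98 mm tall, run between adjacent legs with their top edges flush with the underside of the top and their outer faces flush with the legs' outer faces.

B is a wooden ladder with two side rails of 54×66 mm section and 1526 mm height, set 442 mm apart overall. Between them run 5 rectangular rungs (66 mm deep, 28 mm thick), front faces flush with the rails' −y face. The bottom of the first rung is 273 mm above the floor and each subsequent rung is 264 mm higher than the one below.

C is a four-legged stool. The seat is 307×261 mm, 31 mm thick, top at z = 414 mm. It stands on four round legs, each 38 mm in diameter, from z = 0 to the seat underside, each leg's axis is inset half a diameter from the nearest pair of seat edges (so the leg's bounding box is flush with the corner).

The ladder is on top of the table. Two stools sit around the table at the −x, +x sides.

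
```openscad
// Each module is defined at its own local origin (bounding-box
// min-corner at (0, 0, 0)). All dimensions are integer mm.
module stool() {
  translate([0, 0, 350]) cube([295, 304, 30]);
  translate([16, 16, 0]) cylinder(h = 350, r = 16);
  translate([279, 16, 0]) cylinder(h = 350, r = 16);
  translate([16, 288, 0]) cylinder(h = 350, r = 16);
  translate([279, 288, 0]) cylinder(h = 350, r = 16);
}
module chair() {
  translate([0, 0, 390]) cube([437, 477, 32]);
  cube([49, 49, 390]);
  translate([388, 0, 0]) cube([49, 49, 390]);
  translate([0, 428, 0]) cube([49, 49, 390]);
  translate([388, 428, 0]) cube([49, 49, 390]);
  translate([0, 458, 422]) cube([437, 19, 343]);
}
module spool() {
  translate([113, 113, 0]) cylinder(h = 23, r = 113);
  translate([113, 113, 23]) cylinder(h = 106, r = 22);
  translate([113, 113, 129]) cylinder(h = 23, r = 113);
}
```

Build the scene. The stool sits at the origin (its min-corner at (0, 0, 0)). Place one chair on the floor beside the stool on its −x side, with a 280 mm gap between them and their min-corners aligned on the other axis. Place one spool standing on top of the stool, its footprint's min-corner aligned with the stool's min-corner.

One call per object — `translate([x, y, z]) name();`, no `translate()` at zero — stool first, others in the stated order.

stool();
translate([-717, 0, 0]) chair();
translate([0, 0, 380]) spool();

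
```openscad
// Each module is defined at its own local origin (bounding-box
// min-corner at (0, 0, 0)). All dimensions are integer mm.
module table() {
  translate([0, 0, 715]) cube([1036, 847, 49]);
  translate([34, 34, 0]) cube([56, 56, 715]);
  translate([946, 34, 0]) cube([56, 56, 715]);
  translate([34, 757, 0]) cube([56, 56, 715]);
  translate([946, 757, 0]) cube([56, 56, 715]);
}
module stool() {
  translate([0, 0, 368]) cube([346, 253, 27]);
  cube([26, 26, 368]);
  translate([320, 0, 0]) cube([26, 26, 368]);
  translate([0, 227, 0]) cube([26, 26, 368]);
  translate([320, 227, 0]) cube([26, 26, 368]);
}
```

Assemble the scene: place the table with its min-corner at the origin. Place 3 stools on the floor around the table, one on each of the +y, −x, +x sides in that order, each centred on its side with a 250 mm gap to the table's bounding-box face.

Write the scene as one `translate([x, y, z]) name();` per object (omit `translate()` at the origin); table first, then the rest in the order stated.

table();
translate([345, 1097, 0]) stool();
translate([-596, 297, 0]) stool();
translate([1286, 297, 0]) stool();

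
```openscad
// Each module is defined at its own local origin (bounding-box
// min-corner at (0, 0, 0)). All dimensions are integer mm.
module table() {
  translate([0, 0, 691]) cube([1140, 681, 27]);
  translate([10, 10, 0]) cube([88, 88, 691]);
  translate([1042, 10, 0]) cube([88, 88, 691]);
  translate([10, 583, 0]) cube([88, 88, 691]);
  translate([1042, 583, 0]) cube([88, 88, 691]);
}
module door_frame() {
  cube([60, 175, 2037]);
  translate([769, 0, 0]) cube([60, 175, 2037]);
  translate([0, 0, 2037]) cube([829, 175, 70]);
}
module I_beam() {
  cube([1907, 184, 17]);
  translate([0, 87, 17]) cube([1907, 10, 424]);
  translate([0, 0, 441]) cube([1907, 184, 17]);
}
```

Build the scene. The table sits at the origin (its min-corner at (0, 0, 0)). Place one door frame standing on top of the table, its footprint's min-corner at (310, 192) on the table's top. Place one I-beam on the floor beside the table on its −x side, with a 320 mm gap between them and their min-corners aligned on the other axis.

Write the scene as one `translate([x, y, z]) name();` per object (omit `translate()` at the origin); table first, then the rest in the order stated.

table();
translate([310, 192, 718]) door_frame();
translate([-2227, 0, 0]) I_beam();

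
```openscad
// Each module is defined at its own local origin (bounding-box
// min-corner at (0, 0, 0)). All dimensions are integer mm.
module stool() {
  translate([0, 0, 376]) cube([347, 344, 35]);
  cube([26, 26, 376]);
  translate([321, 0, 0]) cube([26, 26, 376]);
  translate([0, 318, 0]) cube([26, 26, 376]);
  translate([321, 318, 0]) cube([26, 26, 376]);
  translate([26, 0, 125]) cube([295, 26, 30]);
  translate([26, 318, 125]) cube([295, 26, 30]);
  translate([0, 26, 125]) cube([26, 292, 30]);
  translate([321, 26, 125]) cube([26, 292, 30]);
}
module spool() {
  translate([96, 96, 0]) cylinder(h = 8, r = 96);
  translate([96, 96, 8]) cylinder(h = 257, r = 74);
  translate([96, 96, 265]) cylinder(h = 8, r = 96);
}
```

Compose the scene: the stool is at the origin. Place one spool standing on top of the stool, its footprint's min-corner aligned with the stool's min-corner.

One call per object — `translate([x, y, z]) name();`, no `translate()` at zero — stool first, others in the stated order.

stool();
translate([0, 0, 411]) spool();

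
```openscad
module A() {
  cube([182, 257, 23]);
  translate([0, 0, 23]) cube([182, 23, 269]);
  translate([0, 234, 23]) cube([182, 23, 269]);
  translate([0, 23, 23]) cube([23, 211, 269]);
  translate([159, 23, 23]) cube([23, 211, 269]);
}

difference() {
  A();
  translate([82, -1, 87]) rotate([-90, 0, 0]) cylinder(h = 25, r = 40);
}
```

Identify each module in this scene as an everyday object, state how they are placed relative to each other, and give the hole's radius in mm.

A is an open box. The open box has a circular hole through its front wall. The hole's radius is 40 mm.

The subtracted cylinder has r = 40 mm.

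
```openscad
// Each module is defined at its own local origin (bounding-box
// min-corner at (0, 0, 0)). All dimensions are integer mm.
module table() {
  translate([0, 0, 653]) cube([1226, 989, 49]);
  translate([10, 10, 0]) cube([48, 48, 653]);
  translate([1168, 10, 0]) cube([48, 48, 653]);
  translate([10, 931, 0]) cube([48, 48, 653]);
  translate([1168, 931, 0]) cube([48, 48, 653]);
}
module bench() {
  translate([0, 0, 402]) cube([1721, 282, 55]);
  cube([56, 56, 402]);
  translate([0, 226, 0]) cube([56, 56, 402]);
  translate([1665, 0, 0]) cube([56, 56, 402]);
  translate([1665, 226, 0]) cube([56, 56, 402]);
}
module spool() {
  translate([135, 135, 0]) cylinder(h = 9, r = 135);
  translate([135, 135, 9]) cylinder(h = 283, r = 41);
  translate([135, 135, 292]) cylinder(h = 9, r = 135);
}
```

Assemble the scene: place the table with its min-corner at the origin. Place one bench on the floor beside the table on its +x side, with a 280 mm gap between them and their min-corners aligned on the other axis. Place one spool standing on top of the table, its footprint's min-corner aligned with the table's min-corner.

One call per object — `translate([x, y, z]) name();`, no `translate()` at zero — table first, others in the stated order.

table();
translate([1506, 0, 0]) bench();
translate([0, 0, 702]) spool();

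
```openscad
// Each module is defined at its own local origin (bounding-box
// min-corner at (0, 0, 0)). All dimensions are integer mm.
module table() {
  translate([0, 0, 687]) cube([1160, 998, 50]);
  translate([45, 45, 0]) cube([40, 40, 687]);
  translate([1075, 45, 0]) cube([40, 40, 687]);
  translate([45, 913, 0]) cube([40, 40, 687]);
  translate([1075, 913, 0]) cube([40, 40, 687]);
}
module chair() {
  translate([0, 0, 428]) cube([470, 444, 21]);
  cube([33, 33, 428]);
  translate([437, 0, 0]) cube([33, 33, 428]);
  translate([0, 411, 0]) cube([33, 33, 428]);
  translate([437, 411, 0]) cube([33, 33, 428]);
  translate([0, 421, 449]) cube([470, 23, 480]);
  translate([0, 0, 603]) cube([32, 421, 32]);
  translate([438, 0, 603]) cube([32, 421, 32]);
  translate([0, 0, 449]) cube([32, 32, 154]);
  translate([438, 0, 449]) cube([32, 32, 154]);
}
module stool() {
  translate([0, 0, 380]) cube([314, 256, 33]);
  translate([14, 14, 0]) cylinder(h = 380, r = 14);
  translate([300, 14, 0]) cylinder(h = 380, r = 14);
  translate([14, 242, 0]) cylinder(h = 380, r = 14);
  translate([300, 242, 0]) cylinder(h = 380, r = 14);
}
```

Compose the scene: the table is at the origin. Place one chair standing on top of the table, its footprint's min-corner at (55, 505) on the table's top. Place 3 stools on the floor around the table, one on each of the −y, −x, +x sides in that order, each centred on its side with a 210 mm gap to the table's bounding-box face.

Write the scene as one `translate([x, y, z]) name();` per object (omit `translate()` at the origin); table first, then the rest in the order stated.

table();
translate([55, 505, 737]) chair();
translate([423, -466, 0]) stool();
translate([-524, 371, 0]) stool();
translate([1370, 371, 0]) stool();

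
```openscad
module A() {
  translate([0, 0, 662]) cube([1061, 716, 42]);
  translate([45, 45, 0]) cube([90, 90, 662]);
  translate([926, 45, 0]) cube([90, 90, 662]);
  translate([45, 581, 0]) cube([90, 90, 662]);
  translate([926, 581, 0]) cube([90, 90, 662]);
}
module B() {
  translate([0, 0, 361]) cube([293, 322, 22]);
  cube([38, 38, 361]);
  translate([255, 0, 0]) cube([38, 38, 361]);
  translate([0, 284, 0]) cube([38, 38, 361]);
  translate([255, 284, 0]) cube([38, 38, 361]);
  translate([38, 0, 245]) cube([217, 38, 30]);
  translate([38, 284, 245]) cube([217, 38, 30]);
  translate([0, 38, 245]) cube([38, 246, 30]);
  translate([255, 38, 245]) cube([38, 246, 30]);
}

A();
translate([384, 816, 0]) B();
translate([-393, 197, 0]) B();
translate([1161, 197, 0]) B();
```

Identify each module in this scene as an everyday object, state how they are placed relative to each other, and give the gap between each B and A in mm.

A is a table. B is a stool. Three stools sit around the table at the +y, −x, +x sides. The gap between each stool and the table is 100 mm.

Each stool's nearest face is 100 mm from the table's bounding box.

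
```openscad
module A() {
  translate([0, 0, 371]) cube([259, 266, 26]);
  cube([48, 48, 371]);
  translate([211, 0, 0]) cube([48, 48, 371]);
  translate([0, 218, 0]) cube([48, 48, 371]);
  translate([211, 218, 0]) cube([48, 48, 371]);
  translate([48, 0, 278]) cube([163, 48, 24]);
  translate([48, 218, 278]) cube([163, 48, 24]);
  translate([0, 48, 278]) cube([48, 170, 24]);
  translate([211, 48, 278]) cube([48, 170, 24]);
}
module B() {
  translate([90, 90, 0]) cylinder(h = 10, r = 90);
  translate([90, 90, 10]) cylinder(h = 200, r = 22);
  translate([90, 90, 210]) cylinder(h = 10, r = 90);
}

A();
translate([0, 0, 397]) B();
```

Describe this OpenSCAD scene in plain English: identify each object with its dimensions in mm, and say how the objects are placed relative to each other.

A is a four-legged stool. The seat is 259×266 mm, 26 mm thick, top at z = 397 mm. It stands on four square legs, each 48×48 mm in cross-section, from z = 0 to the seat underside, each flush with a corner of the seat. Four stretchers, 48 mm wide and 24 mm tall, connect adjacent legs with their undersides at z = 278 mm, each running between the inner faces of the legs it joins and aligned with the legs' outer faces on the other axis.

B is a spool: two coaxial disc flanges of radius 90 mm and thickness 10 mm, joined by a core cylinder of radius 22 mm and height 200 mm. The lower flange rests on z = 0 and the three cylinders share a vertical axis.

The spool is on top of the stool.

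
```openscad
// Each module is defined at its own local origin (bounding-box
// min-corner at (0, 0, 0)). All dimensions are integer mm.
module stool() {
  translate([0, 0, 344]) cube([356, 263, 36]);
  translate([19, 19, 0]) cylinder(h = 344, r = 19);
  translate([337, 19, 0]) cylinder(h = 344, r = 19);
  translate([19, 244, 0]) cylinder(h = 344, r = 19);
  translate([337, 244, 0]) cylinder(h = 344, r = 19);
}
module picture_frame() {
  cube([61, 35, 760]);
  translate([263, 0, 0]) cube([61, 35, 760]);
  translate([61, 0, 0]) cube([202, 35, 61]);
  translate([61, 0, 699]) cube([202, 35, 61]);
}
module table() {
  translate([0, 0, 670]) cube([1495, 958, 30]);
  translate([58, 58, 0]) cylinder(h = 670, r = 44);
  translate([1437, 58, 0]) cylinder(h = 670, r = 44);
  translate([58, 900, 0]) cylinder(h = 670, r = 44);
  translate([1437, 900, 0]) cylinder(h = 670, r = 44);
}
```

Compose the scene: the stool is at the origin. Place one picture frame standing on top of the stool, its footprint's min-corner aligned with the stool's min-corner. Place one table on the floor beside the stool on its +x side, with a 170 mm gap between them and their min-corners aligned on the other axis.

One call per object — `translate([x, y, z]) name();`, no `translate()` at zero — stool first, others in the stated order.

stool();
translate([0, 0, 380]) picture_frame();
translate([526, 0, 0]) table();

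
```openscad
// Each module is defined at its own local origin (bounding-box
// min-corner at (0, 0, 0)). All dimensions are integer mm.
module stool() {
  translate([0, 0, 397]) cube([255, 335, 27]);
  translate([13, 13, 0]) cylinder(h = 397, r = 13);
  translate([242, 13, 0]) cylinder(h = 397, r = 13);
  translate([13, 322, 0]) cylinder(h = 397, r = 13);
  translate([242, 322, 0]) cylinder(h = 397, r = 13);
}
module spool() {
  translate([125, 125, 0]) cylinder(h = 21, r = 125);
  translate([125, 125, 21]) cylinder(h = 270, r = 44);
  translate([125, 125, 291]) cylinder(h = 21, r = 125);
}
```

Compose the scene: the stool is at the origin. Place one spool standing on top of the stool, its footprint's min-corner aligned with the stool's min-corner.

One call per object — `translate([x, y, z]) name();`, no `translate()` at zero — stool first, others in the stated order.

stool();
translate([0, 0, 424]) spool();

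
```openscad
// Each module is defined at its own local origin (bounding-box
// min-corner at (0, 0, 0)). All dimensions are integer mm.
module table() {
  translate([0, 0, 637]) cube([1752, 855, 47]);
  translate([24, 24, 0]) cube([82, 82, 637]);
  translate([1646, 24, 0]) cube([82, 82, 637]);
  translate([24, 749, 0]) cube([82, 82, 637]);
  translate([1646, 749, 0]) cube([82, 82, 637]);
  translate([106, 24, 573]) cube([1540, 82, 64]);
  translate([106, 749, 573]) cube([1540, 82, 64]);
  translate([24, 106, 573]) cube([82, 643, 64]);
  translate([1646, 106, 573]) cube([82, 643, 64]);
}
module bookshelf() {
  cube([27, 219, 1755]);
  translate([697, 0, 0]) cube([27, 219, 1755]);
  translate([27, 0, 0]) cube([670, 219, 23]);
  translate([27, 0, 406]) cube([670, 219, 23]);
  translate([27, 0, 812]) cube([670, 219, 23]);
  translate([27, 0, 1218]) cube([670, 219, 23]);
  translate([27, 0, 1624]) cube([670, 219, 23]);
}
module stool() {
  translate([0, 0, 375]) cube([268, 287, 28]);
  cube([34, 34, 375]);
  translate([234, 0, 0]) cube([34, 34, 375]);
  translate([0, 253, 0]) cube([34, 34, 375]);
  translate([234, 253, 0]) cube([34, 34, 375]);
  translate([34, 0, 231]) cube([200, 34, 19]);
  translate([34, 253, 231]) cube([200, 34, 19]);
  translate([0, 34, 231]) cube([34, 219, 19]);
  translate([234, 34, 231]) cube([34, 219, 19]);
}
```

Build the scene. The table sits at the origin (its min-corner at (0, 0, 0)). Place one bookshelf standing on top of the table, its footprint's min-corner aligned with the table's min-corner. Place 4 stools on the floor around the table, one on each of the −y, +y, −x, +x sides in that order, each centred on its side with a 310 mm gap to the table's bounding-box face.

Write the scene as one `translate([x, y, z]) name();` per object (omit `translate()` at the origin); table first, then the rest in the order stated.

table();
translate([0, 0, 684]) bookshelf();
translate([742, -597, 0]) stool();
translate([742, 1165, 0]) stool();
translate([-578, 284, 0]) stool();
translate([2062, 284, 0]) stool();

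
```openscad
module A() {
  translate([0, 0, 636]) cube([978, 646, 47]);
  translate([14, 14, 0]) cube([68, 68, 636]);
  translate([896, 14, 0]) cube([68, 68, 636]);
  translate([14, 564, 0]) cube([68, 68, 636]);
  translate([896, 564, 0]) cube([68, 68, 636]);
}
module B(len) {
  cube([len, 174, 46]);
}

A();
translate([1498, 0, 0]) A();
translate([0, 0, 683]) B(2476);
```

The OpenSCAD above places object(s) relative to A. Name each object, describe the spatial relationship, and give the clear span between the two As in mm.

Second table starts at x = 1498; first ends at x = 978; clear span = 1498 − 978 = 520 mm.

A is a table. B is a beam. A beam spans the tops of two tables. The clear span between the two tables is 520 mm.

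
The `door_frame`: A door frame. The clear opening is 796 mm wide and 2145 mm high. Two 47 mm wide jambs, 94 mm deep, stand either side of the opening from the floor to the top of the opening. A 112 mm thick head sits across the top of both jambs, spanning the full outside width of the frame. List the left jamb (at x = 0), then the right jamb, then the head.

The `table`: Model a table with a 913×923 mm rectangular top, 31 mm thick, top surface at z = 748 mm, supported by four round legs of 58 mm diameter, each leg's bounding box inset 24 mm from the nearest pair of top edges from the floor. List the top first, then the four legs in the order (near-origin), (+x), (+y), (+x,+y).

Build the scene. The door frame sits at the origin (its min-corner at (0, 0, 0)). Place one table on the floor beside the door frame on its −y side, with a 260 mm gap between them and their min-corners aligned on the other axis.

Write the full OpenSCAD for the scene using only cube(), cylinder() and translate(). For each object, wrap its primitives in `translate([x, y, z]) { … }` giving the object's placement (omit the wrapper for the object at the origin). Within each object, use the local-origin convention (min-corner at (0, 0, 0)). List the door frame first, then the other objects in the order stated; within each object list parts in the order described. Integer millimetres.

cube([47, 94, 2145]);
translate([843, 0, 0]) cube([47, 94, 2145]);
translate([0, 0, 2145]) cube([890, 94, 112]);
translate([0, -1183, 0]) {
  translate([0, 0, 717]) cube([913, 923, 31]);
  translate([53, 53, 0]) cylinder(h = 717, r = 29);
  translate([860, 53, 0]) cylinder(h = 717, r = 29);
  translate([53, 870, 0]) cylinder(h = 717, r = 29);
  translate([860, 870, 0]) cylinder(h = 717, r = 29);
}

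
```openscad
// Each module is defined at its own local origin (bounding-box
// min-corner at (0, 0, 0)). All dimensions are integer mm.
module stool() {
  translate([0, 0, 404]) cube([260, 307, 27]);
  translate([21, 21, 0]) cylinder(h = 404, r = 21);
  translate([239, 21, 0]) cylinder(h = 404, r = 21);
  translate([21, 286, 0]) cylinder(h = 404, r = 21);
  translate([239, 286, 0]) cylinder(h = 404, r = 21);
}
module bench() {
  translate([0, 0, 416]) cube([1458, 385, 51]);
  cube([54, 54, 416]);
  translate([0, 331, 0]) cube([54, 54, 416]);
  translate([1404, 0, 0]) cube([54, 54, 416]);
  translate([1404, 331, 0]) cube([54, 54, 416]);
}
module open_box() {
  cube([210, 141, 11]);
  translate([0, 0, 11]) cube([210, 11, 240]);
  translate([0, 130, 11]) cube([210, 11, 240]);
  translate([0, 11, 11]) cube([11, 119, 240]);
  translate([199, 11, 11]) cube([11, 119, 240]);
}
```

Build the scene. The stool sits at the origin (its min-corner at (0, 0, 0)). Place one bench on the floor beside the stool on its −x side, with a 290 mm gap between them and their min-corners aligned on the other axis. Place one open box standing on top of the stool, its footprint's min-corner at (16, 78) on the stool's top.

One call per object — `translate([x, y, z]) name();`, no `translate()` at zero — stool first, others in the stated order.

stool();
translate([-1748, 0, 0]) bench();
translate([16, 78, 431]) open_box();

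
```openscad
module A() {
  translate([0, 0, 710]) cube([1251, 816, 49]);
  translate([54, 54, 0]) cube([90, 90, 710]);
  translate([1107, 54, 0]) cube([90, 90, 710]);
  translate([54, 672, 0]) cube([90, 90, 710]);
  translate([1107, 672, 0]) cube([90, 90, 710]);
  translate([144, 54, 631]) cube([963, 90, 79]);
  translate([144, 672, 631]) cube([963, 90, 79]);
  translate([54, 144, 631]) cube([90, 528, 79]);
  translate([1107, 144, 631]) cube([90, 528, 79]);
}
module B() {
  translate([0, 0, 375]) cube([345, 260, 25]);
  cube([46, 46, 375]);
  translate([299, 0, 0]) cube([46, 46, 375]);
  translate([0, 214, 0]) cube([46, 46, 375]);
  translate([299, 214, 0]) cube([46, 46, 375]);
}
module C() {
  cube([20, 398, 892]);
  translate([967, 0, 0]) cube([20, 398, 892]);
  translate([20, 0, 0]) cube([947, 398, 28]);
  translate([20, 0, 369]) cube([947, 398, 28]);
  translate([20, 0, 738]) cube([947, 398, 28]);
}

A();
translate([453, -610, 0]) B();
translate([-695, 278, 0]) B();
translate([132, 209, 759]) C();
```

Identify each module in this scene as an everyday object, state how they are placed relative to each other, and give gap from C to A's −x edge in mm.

The bookshelf's min-x is at 132; the table's min-x is 0; gap = 132 mm.

A is a table. B is a stool. C is a bookshelf. Two stools sit around the table at the −y, −x sides. The bookshelf is on top of the table, centred. The gap from the bookshelf to the table's −x edge is 132 mm.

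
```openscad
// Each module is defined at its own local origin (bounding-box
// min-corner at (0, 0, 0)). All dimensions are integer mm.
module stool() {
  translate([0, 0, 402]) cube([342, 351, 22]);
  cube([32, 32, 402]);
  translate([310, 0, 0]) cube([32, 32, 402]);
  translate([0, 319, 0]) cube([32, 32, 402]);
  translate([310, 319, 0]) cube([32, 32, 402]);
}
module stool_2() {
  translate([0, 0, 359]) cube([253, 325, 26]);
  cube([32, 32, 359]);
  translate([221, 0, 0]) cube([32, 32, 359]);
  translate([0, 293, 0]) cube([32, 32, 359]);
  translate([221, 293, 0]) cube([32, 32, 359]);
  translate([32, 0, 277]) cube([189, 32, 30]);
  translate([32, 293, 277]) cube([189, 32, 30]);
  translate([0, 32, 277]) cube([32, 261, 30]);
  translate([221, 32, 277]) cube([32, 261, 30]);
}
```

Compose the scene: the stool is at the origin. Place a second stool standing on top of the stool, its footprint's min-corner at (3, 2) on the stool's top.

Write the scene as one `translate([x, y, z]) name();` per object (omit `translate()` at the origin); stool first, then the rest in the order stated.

stool();
translate([3, 2, 424]) stool_2();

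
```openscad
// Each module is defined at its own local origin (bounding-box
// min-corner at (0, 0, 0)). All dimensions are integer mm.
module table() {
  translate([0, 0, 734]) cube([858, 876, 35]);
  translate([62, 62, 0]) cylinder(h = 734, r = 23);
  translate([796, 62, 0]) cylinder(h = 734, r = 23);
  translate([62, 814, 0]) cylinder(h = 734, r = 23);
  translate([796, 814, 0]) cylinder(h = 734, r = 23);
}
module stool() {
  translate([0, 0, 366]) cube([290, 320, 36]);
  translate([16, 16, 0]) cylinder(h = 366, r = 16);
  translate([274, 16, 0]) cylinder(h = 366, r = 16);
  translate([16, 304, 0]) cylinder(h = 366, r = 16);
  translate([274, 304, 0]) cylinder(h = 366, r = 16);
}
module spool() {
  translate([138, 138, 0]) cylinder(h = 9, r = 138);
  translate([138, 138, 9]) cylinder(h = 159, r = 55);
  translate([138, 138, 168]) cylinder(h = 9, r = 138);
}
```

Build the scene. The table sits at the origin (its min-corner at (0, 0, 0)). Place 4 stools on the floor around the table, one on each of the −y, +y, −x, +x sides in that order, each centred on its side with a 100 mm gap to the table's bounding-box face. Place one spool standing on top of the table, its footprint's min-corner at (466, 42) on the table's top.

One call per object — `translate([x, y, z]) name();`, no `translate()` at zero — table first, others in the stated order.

table();
translate([284, -420, 0]) stool();
translate([284, 976, 0]) stool();
translate([-390, 278, 0]) stool();
translate([958, 278, 0]) stool();
translate([466, 42, 769]) spool();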